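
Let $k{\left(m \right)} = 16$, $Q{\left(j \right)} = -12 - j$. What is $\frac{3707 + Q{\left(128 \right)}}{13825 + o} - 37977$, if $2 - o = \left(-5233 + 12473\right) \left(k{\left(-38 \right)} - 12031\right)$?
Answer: $- \frac{1101363722204}{29000809} \approx -37977.0$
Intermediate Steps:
$o = 86988602$ ($o = 2 - \left(-5233 + 12473\right) \left(16 - 12031\right) = 2 - 7240 \left(-12015\right) = 2 - -86988600 = 2 + 86988600 = 86988602$)
$\frac{3707 + Q{\left(128 \right)}}{13825 + o} - 37977 = \frac{3707 - 140}{13825 + 86988602} - 37977 = \frac{3707 - 140}{87002427} - 37977 = \left(3707 - 140\right) \frac{1}{87002427} - 37977 = 3567 \cdot \frac{1}{87002427} - 37977 = \frac{1189}{29000809} - 37977 = - \frac{1101363722204}{29000809}$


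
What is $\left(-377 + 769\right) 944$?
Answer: $370048$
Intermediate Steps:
$\left(-377 + 769\right) 944 = 392 \cdot 944 = 370048$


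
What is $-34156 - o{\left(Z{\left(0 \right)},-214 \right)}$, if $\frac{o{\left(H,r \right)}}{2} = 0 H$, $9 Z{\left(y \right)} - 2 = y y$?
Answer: $-34156$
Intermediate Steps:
$Z{\left(y \right)} = \frac{2}{9} + \frac{y^{2}}{9}$ ($Z{\left(y \right)} = \frac{2}{9} + \frac{y y}{9} = \frac{2}{9} + \frac{y^{2}}{9}$)
$o{\left(H,r \right)} = 0$ ($o{\left(H,r \right)} = 2 \cdot 0 H = 2 \cdot 0 = 0$)
$-34156 - o{\left(Z{\left(0 \right)},-214 \right)} = -34156 - 0 = -34156 + 0 = -34156$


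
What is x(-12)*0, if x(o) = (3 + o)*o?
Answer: 0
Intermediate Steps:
x(o) = o*(3 + o)
x(-12)*0 = -12*(3 - 12)*0 = -12*(-9)*0 = 108*0 = 0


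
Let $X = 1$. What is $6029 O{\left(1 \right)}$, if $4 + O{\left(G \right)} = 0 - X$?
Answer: $-30145$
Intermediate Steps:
$O{\left(G \right)} = -5$ ($O{\left(G \right)} = -4 + \left(0 - 1\right) = -4 - 1 = -5$)
$6029 O{\left(1 \right)} = 6029 \left(-5\right) = -30145$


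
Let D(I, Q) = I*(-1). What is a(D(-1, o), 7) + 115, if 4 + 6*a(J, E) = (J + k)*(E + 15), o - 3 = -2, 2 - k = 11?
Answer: 85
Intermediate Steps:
k = -9 (k = 2 - 1*11 = 2 - 11 = -9)
o = 1 (o = 3 - 2 = 1)
D(I, Q) = -I
a(J, E) = -2/3 + (-9 + J)*(15 + E)/6 (a(J, E) = -2/3 + ((J - 9)*(E + 15))/6 = -2/3 + ((-9 + J)*(15 + E))/6 = -2/3 + (-9 + J)*(15 + E)/6)
a(D(-1, o), 7) + 115 = (-139/6 - 3/2*7 + 5*(-1*(-1))/2 + (1/6)*7*(-1*(-1))) + 115 = (-139/6 - 21/2 + (5/2)*1 + (1/6)*7*1) + 115 = (-139/6 - 21/2 + 5/2 + 7/6) + 115 = -30 + 115 = 85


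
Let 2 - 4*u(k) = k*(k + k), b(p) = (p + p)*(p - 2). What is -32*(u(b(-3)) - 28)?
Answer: 15280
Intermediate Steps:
b(p) = 2*p*(-2 + p) (b(p) = (2*p)*(-2 + p) = 2*p*(-2 + p))
u(k) = ½ - k²/2 (u(k) = ½ - k*(k + k)/4 = ½ - k*2*k/4 = ½ - k²/2)
-32*(u(b(-3)) - 28) = -32*((½ - 36*(-2 - 3)²/2) - 28) = -32*((½ - (2*(-3)*(-5))²/2) - 28) = -32*((½ - ½*30²) - 28) = -32*((½ - ½*900) - 28) = -32*((½ - 450) - 28) = -32*(-899/2 - 28) = -32*(-955/2) = 15280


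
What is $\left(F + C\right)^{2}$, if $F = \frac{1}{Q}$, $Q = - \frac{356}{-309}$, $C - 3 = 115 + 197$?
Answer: $\frac{12644777601}{126736} \approx 99773.0$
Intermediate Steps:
$C = 315$ ($C = 3 + \left(115 + 197\right) = 3 + 312 = 315$)
$Q = \frac{356}{309}$ ($Q = \left(-356\right) \left(- \frac{1}{309}\right) = \frac{356}{309} \approx 1.1521$)
$F = \frac{309}{356}$ ($F = \frac{1}{\frac{356}{309}} = \frac{309}{356} \approx 0.86798$)
$\left(F + C\right)^{2} = \left(\frac{309}{356} + 315\right)^{2} = \left(\frac{112449}{356}\right)^{2} = \frac{12644777601}{126736}$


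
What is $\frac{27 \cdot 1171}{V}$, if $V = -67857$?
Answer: $- \frac{10539}{22619} \approx -0.46594$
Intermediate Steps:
$\frac{27 \cdot 1171}{V} = \frac{27 \cdot 1171}{-67857} = 31617 \left(- \frac{1}{67857}\right) = - \frac{10539}{22619}$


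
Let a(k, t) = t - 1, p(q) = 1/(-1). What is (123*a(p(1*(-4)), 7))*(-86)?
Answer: -63468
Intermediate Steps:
p(q) = -1
a(k, t) = -1 + t
(123*a(p(1*(-4)), 7))*(-86) = (123*(-1 + 7))*(-86) = (123*6)*(-86) = 738*(-86) = -63468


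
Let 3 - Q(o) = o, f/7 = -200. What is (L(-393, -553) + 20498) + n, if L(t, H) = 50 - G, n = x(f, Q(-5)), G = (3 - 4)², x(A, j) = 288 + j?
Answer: 20843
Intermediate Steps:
f = -1400 (f = 7*(-200) = -1400)
Q(o) = 3 - o
G = 1 (G = (-1)² = 1)
n = 296 (n = 288 + (3 - 1*(-5)) = 288 + (3 + 5) = 288 + 8 = 296)
L(t, H) = 49 (L(t, H) = 50 - 1*1 = 50 - 1 = 49)
(L(-393, -553) + 20498) + n = (49 + 20498) + 296 = 20547 + 296 = 20843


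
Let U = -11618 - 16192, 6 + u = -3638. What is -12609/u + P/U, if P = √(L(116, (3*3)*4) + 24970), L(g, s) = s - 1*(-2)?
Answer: 12609/3644 - 2*√1563/13905 ≈ 3.4545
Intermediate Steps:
u = -3644 (u = -6 - 3638 = -3644)
U = -27810
L(g, s) = 2 + s (L(g, s) = s + 2 = 2 + s)
P = 4*√1563 (P = √((2 + (3*3)*4) + 24970) = √((2 + 9*4) + 24970) = √((2 + 36) + 24970) = √(38 + 24970) = √25008 = 4*√1563 ≈ 158.14)
-12609/u + P/U = -12609/(-3644) + (4*√1563)/(-27810) = -12609*(-1/3644) + (4*√1563)*(-1/27810) = 12609/3644 - 2*√1563/13905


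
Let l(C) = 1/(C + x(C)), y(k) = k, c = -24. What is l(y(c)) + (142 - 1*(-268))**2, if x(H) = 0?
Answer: 4034399/24 ≈ 1.6810e+5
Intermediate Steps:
l(C) = 1/C (l(C) = 1/(C + 0) = 1/C)
l(y(c)) + (142 - 1*(-268))**2 = 1/(-24) + (142 - 1*(-268))**2 = -1/24 + (142 + 268)**2 = -1/24 + 410**2 = -1/24 + 168100 = 4034399/24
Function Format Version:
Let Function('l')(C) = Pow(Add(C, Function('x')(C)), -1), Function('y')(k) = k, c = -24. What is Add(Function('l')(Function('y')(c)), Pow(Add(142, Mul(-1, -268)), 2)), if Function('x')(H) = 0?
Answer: Rational(4034399, 24) ≈ 1.6810e+5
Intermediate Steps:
Function('l')(C) = Pow(C, -1) (Function('l')(C) = Pow(Add(C, 0), -1) = Pow(C, -1))
Add(Function('l')(Function('y')(c)), Pow(Add(142, Mul(-1, -268)), 2)) = Add(Pow(-24, -1), Pow(Add(142, Mul(-1, -268)), 2)) = Add(Rational(-1, 24), Pow(Add(142, 268), 2)) = Add(Rational(-1, 24), Pow(410, 2)) = Add(Rational(-1, 24), 168100) = Rational(4034399, 24)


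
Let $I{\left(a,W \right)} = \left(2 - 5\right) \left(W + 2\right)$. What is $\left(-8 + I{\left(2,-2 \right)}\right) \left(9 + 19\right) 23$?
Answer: $-5152$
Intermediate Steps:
$I{\left(a,W \right)} = -6 - 3 W$ ($I{\left(a,W \right)} = - 3 \left(2 + W\right) = -6 - 3 W$)
$\left(-8 + I{\left(2,-2 \right)}\right) \left(9 + 19\right) 23 = \left(-8 - 0\right) \left(9 + 19\right) 23 = \left(-8 + \left(-6 + 6\right)\right) 28 \cdot 23 = \left(-8 + 0\right) 28 \cdot 23 = \left(-8\right) 28 \cdot 23 = \left(-224\right) 23 = -5152$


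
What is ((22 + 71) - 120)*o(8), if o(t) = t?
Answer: -216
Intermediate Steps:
((22 + 71) - 120)*o(8) = ((22 + 71) - 120)*8 = (93 - 120)*8 = -27*8 = -216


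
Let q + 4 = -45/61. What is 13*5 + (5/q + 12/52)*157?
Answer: -242181/3757 ≈ -64.461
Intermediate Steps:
q = -289/61 (q = -4 - 45/61 = -289/61 ≈ -4.7377)
13*5 + (5/q + 12/52)*157 = 13*5 + (5/(-289/61) + 12/52)*157 = 65 + (5*(-61/289) + 12*(1/52))*157 = 65 + (-305/289 + 3/13)*157 = 65 - 3098/3757*157 = 65 - 486386/3757 = -242181/3757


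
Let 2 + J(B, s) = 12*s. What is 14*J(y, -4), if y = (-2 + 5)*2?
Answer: -700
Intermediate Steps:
y = 6 (y = 3*2 = 6)
J(B, s) = -2 + 12*s
14*J(y, -4) = 14*(-2 + 12*(-4)) = 14*(-2 - 48) = 14*(-50) = -700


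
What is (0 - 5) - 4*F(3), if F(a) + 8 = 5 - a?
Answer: 19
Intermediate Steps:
F(a) = -3 - a (F(a) = -8 + (5 - a) = -3 - a)
(0 - 5) - 4*F(3) = (0 - 5) - 4*(-3 - 1*3) = -5 - 4*(-3 - 3) = -5 - 4*(-6) = -5 + 24 = 19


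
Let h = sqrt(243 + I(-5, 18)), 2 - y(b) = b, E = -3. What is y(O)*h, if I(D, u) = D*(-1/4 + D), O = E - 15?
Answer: 10*sqrt(1077) ≈ 328.18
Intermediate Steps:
O = -18 (O = -3 - 15 = -18)
y(b) = 2 - b
I(D, u) = D*(-1/4 + D) (I(D, u) = D*(-1*1/4 + D) = D*(-1/4 + D))
h = sqrt(1077)/2 (h = sqrt(243 - 5*(-1/4 - 5)) = sqrt(243 - 5*(-21/4)) = sqrt(243 + 105/4) = sqrt(1077/4) = sqrt(1077)/2 ≈ 16.409)
y(O)*h = (2 - 1*(-18))*(sqrt(1077)/2) = (2 + 18)*(sqrt(1077)/2) = 20*(sqrt(1077)/2) = 10*sqrt(1077)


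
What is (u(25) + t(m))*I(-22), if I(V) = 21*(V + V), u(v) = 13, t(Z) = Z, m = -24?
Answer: 10164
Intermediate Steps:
I(V) = 42*V (I(V) = 21*(2*V) = 42*V)
(u(25) + t(m))*I(-22) = (13 - 24)*(42*(-22)) = -11*(-924) = 10164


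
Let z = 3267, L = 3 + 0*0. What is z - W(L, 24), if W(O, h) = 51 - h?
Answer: 3240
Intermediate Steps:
L = 3 (L = 3 + 0 = 3)
z - W(L, 24) = 3267 - (51 - 1*24) = 3267 - (51 - 24) = 3267 - 1*27 = 3267 - 27 = 3240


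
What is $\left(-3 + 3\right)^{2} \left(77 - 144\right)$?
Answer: $0$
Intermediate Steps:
$\left(-3 + 3\right)^{2} \left(77 - 144\right) = 0^{2} \left(-67\right) = 0 \left(-67\right) = 0$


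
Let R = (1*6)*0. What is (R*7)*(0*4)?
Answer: 0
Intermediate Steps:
R = 0 (R = 6*0 = 0)
(R*7)*(0*4) = (0*7)*(0*4) = 0*0 = 0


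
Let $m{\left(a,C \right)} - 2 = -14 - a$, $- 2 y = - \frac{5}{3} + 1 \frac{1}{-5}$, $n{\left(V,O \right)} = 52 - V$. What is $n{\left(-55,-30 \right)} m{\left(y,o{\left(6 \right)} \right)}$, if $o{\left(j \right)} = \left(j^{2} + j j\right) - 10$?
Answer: $- \frac{20758}{15} \approx -1383.9$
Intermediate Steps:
$o{\left(j \right)} = -10 + 2 j^{2}$ ($o{\left(j \right)} = \left(j^{2} + j^{2}\right) - 10 = 2 j^{2} - 10 = -10 + 2 j^{2}$)
$y = \frac{14}{15}$ ($y = - \frac{- \frac{5}{3} + 1 \frac{1}{-5}}{2} = - \frac{\left(-5\right) \frac{1}{3} + 1 \left(- \frac{1}{5}\right)}{2} = - \frac{- \frac{5}{3} - \frac{1}{5}}{2} = \left(- \frac{1}{2}\right) \left(- \frac{28}{15}\right) = \frac{14}{15} \approx 0.93333$)
$m{\left(a,C \right)} = -12 - a$ ($m{\left(a,C \right)} = 2 - \left(14 + a\right) = -12 - a$)
$n{\left(-55,-30 \right)} m{\left(y,o{\left(6 \right)} \right)} = \left(52 - -55\right) \left(-12 - \frac{14}{15}\right) = \left(52 + 55\right) \left(-12 - \frac{14}{15}\right) = 107 \left(- \frac{194}{15}\right) = - \frac{20758}{15}$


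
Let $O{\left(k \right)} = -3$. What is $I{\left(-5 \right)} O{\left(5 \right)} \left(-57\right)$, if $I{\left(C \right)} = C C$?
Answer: $4275$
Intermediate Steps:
$I{\left(C \right)} = C^{2}$
$I{\left(-5 \right)} O{\left(5 \right)} \left(-57\right) = \left(-5\right)^{2} \left(-3\right) \left(-57\right) = 25 \left(-3\right) \left(-57\right) = \left(-75\right) \left(-57\right) = 4275$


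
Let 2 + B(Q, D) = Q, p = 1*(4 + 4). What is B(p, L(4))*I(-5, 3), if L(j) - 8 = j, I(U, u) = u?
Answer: 18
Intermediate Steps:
L(j) = 8 + j
p = 8 (p = 1*8 = 8)
B(Q, D) = -2 + Q
B(p, L(4))*I(-5, 3) = (-2 + 8)*3 = 6*3 = 18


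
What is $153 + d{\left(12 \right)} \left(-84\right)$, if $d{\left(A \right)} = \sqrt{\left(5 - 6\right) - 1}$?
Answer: $153 - 84 i \sqrt{2} \approx 153.0 - 118.79 i$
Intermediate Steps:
$d{\left(A \right)} = i \sqrt{2}$ ($d{\left(A \right)} = \sqrt{\left(5 - 6\right) - 1} = \sqrt{-1 - 1} = \sqrt{-2} = i \sqrt{2}$)
$153 + d{\left(12 \right)} \left(-84\right) = 153 + i \sqrt{2} \left(-84\right) = 153 - 84 i \sqrt{2}$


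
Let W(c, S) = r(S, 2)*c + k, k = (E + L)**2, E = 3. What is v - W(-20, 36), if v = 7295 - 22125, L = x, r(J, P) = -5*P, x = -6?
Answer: -15039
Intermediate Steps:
L = -6
v = -14830
k = 9 (k = (3 - 6)**2 = (-3)**2 = 9)
W(c, S) = 9 - 10*c (W(c, S) = (-5*2)*c + 9 = -10*c + 9 = 9 - 10*c)
v - W(-20, 36) = -14830 - (9 - 10*(-20)) = -14830 - (9 + 200) = -14830 - 1*209 = -14830 - 209 = -15039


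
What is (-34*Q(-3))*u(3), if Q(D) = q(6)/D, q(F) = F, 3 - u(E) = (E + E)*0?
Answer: 204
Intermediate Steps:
u(E) = 3 (u(E) = 3 - (E + E)*0 = 3 - 2*E*0 = 3 - 1*0 = 3 + 0 = 3)
Q(D) = 6/D
(-34*Q(-3))*u(3) = -204/(-3)*3 = -204*(-1)/3*3 = -34*(-2)*3 = 68*3 = 204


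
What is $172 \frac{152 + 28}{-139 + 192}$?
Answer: $\frac{30960}{53} \approx 584.15$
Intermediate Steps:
$172 \frac{152 + 28}{-139 + 192} = 172 \cdot \frac{180}{53} = \frac{30960}{53}$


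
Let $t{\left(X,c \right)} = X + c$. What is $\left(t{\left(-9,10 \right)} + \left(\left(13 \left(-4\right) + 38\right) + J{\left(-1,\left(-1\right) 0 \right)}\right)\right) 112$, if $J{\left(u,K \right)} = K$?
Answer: $-1456$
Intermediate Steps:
$\left(t{\left(-9,10 \right)} + \left(\left(13 \left(-4\right) + 38\right) + J{\left(-1,\left(-1\right) 0 \right)}\right)\right) 112 = \left(\left(-9 + 10\right) + \left(\left(13 \left(-4\right) + 38\right) - 0\right)\right) 112 = \left(1 + \left(\left(-52 + 38\right) + 0\right)\right) 112 = \left(1 + \left(-14 + 0\right)\right) 112 = \left(1 - 14\right) 112 = \left(-13\right) 112 = -1456$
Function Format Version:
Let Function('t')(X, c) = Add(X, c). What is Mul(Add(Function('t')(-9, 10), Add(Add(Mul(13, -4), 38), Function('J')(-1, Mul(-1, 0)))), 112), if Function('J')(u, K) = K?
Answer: -1456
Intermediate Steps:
Mul(Add(Function('t')(-9, 10), Add(Add(Mul(13, -4), 38), Function('J')(-1, Mul(-1, 0)))), 112) = Mul(Add(Add(-9, 10), Add(Add(Mul(13, -4), 38), Mul(-1, 0))), 112) = Mul(Add(1, Add(Add(-52, 38), 0)), 112) = Mul(Add(1, Add(-14, 0)), 112) = Mul(Add(1, -14), 112) = Mul(-13, 112) = -1456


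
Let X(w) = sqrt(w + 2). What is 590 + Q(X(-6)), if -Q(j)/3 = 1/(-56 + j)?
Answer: 463192/785 + 3*I/1570 ≈ 590.05 + 0.0019108*I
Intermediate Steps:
X(w) = sqrt(2 + w)
Q(j) = -3/(-56 + j)
590 + Q(X(-6)) = 590 - 3/(-56 + sqrt(2 - 6)) = 590 - 3/(-56 + sqrt(-4)) = 590 - 3*(-56 - 2*I)/3140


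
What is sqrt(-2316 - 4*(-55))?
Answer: 4*I*sqrt(131) ≈ 45.782*I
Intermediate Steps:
sqrt(-2316 - 4*(-55)) = sqrt(-2316 + 220) = sqrt(-2096) = 4*I*sqrt(131)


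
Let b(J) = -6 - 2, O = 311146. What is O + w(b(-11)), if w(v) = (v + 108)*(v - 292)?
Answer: 281146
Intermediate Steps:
b(J) = -8
w(v) = (-292 + v)*(108 + v) (w(v) = (108 + v)*(-292 + v) = (-292 + v)*(108 + v))
O + w(b(-11)) = 311146 + (-31536 + (-8)² - 184*(-8)) = 311146 + (-31536 + 64 + 1472) = 311146 - 30000 = 281146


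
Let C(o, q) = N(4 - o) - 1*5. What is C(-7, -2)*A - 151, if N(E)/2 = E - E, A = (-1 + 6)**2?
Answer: -276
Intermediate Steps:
A = 25 (A = 5**2 = 25)
N(E) = 0 (N(E) = 2*(E - E) = 2*0 = 0)
C(o, q) = -5 (C(o, q) = 0 - 1*5 = 0 - 5 = -5)
C(-7, -2)*A - 151 = -5*25 - 151 = -125 - 151 = -276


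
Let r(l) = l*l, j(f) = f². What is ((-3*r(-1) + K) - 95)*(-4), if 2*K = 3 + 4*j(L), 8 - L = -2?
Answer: -414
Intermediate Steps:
L = 10 (L = 8 - 1*(-2) = 8 + 2 = 10)
r(l) = l²
K = 403/2 (K = (3 + 4*10²)/2 = (3 + 4*100)/2 = (3 + 400)/2 = (½)*403 = 403/2 ≈ 201.50)
((-3*r(-1) + K) - 95)*(-4) = ((-3*(-1)² + 403/2) - 95)*(-4) = ((-3*1 + 403/2) - 95)*(-4) = ((-3 + 403/2) - 95)*(-4) = (397/2 - 95)*(-4) = (207/2)*(-4) = -414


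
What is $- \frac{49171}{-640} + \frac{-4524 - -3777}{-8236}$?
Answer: $\frac{101362609}{1317760} \approx 76.92$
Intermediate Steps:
$- \frac{49171}{-640} + \frac{-4524 - -3777}{-8236} = \left(-49171\right) \left(- \frac{1}{640}\right) + \left(-4524 + 3777\right) \left(- \frac{1}{8236}\right) = \frac{49171}{640} - - \frac{747}{8236} = \frac{49171}{640} + \frac{747}{8236} = \frac{101362609}{1317760}$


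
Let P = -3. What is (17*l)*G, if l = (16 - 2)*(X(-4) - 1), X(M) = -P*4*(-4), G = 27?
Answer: -314874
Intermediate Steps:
X(M) = -48 (X(M) = -(-3*4)*(-4) = -(-12)*(-4) = -1*48 = -48)
l = -686 (l = (16 - 2)*(-48 - 1) = 14*(-49) = -686)
(17*l)*G = (17*(-686))*27 = -11662*27 = -314874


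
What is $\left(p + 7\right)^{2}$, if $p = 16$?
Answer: $529$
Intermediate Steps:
$\left(p + 7\right)^{2} = \left(16 + 7\right)^{2} = 23^{2} = 529$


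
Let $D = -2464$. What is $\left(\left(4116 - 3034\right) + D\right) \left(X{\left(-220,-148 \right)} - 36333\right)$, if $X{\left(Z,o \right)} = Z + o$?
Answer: $50720782$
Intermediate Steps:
$\left(\left(4116 - 3034\right) + D\right) \left(X{\left(-220,-148 \right)} - 36333\right) = \left(\left(4116 - 3034\right) - 2464\right) \left(\left(-220 - 148\right) - 36333\right) = \left(1082 - 2464\right) \left(-368 - 36333\right) = \left(-1382\right) \left(-36701\right) = 50720782$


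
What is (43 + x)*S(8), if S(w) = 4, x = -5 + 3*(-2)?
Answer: 128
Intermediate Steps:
x = -11 (x = -5 - 6 = -11)
(43 + x)*S(8) = (43 - 11)*4 = 32*4 = 128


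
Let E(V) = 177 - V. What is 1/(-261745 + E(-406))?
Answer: -1/261162 ≈ -3.8290e-6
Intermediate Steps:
1/(-261745 + E(-406)) = 1/(-261745 + (177 - 1*(-406))) = 1/(-261745 + (177 + 406)) = 1/(-261745 + 583) = 1/(-261162) = -1/261162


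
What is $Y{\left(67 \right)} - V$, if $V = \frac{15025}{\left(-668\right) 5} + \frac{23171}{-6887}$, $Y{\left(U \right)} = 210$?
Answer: $\frac{1002282023}{4600516} \approx 217.86$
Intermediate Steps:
$V = - \frac{36173663}{4600516}$ ($V = \frac{15025}{-3340} + 23171 \left(- \frac{1}{6887}\right) = 15025 \left(- \frac{1}{3340}\right) - \frac{23171}{6887} = - \frac{3005}{668} - \frac{23171}{6887} = - \frac{36173663}{4600516} \approx -7.863$)
$Y{\left(67 \right)} - V = 210 - - \frac{36173663}{4600516} = 210 + \frac{36173663}{4600516} = \frac{1002282023}{4600516}$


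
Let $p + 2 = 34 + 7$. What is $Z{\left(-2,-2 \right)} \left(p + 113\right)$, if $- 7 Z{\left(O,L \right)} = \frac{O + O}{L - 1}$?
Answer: $- \frac{608}{21} \approx -28.952$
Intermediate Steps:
$p = 39$ ($p = -2 + \left(34 + 7\right) = -2 + 41 = 39$)
$Z{\left(O,L \right)} = - \frac{2 O}{7 \left(-1 + L\right)}$ ($Z{\left(O,L \right)} = - \frac{\left(O + O\right) \frac{1}{L - 1}}{7} = - \frac{2 O \frac{1}{-1 + L}}{7} = - \frac{2 O}{7 \left(-1 + L\right)}$)
$Z{\left(-2,-2 \right)} \left(p + 113\right) = \left(-2\right) \left(-2\right) \frac{1}{-7 + 7 \left(-2\right)} \left(39 + 113\right) = \left(-2\right) \left(-2\right) \frac{1}{-7 - 14} \cdot 152 = \left(-2\right) \left(-2\right) \frac{1}{-21} \cdot 152 = \left(-2\right) \left(-2\right) \left(- \frac{1}{21}\right) 152 = \left(- \frac{4}{21}\right) 152 = - \frac{608}{21}$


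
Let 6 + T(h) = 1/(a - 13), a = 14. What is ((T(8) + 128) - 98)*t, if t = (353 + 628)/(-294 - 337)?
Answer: -24525/631 ≈ -38.867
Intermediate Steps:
t = -981/631 (t = 981/(-631) = 981*(-1/631) = -981/631 ≈ -1.5547)
T(h) = -5 (T(h) = -6 + 1/(14 - 13) = -6 + 1/1 = -6 + 1 = -5)
((T(8) + 128) - 98)*t = ((-5 + 128) - 98)*(-981/631) = (123 - 98)*(-981/631) = 25*(-981/631) = -24525/631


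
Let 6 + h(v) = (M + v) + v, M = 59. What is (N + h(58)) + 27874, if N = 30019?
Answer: 58062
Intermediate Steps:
h(v) = 53 + 2*v (h(v) = -6 + ((59 + v) + v) = -6 + (59 + 2*v) = 53 + 2*v)
(N + h(58)) + 27874 = (30019 + (53 + 2*58)) + 27874 = (30019 + (53 + 116)) + 27874 = (30019 + 169) + 27874 = 30188 + 27874 = 58062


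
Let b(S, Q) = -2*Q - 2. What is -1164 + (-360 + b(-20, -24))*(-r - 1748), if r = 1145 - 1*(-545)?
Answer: 1078368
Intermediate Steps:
r = 1690 (r = 1145 + 545 = 1690)
b(S, Q) = -2 - 2*Q
-1164 + (-360 + b(-20, -24))*(-r - 1748) = -1164 + (-360 + (-2 - 2*(-24)))*(-1*1690 - 1748) = -1164 + (-360 + (-2 + 48))*(-1690 - 1748) = -1164 + (-360 + 46)*(-3438) = -1164 - 314*(-3438) = -1164 + 1079532 = 1078368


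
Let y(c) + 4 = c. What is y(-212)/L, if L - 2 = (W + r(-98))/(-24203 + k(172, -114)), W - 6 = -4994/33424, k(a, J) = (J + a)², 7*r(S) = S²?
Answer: -25074818496/224498699 ≈ -111.69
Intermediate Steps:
r(S) = S²/7
y(c) = -4 + c
W = 97775/16712 (W = 6 - 4994/33424 = 6 - 4994*1/33424 = 6 - 2497/16712 = 97775/16712 ≈ 5.8506)
L = 673496097/348261368 (L = 2 + (97775/16712 + (⅐)*(-98)²)/(-24203 + (-114 + 172)²) = 2 + (97775/16712 + (⅐)*9604)/(-24203 + 58²) = 2 + (97775/16712 + 1372)/(-24203 + 3364) = 2 + (23026639/16712)/(-20839) = 2 + (23026639/16712)*(-1/20839) = 2 - 23026639/348261368 = 673496097/348261368 ≈ 1.9339)
y(-212)/L = (-4 - 212)/(673496097/348261368) = -216*348261368/673496097 = -25074818496/224498699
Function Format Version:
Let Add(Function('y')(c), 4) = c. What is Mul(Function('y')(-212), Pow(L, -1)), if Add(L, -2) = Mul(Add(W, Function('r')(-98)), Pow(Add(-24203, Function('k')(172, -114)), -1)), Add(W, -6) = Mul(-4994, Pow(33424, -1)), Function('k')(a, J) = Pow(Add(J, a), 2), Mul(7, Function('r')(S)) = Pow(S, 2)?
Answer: Rational(-25074818496, 224498699) ≈ -111.69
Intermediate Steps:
Function('r')(S) = Mul(Rational(1, 7), Pow(S, 2))
Function('y')(c) = Add(-4, c)
W = Rational(97775, 16712) (W = Add(6, Mul(-4994, Pow(33424, -1))) = Add(6, Mul(-4994, Rational(1, 33424))) = Add(6, Rational(-2497, 16712)) = Rational(97775, 16712) ≈ 5.8506)
L = Rational(673496097, 348261368) (L = Add(2, Mul(Add(Rational(97775, 16712), Mul(Rational(1, 7), Pow(-98, 2))), Pow(Add(-24203, Pow(Add(-114, 172), 2)), -1))) = Add(2, Mul(Add(Rational(97775, 16712), Mul(Rational(1, 7), 9604)), Pow(Add(-24203, Pow(58, 2)), -1))) = Add(2, Mul(Add(Rational(97775, 16712), 1372), Pow(Add(-24203, 3364), -1))) = Add(2, Mul(Rational(23026639, 16712), Pow(-20839, -1))) = Add(2, Mul(Rational(23026639, 16712), Rational(-1, 20839))) = Add(2, Rational(-23026639, 348261368)) = Rational(673496097, 348261368) ≈ 1.9339)
Mul(Function('y')(-212), Pow(L, -1)) = Mul(Add(-4, -212), Pow(Rational(673496097, 348261368), -1)) = Mul(-216, Rational(348261368, 673496097)) = Rational(-25074818496, 224498699)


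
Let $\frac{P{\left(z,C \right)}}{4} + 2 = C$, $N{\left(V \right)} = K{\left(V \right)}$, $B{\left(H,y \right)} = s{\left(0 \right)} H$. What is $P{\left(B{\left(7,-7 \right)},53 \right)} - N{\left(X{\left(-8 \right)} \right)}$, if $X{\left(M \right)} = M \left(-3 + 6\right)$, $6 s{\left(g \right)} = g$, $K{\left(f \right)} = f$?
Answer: $228$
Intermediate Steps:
$s{\left(g \right)} = \frac{g}{6}$
$B{\left(H,y \right)} = 0$ ($B{\left(H,y \right)} = \frac{1}{6} \cdot 0 H = 0 H = 0$)
$X{\left(M \right)} = 3 M$ ($X{\left(M \right)} = M 3 = 3 M$)
$N{\left(V \right)} = V$
$P{\left(z,C \right)} = -8 + 4 C$
$P{\left(B{\left(7,-7 \right)},53 \right)} - N{\left(X{\left(-8 \right)} \right)} = \left(-8 + 4 \cdot 53\right) - 3 \left(-8\right) = \left(-8 + 212\right) - -24 = 204 + 24 = 228$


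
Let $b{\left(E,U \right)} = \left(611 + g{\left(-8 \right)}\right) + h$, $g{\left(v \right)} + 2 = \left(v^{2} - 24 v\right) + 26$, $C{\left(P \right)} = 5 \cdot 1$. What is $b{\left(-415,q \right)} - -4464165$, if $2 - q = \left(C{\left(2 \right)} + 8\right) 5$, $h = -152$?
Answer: $4464904$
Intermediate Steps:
$C{\left(P \right)} = 5$
$g{\left(v \right)} = 24 + v^{2} - 24 v$ ($g{\left(v \right)} = -2 + \left(\left(v^{2} - 24 v\right) + 26\right) = -2 + \left(26 + v^{2} - 24 v\right) = 24 + v^{2} - 24 v$)
$q = -63$ ($q = 2 - \left(5 + 8\right) 5 = 2 - 13 \cdot 5 = 2 - 65 = -63$)
$b{\left(E,U \right)} = 739$ ($b{\left(E,U \right)} = \left(611 + \left(24 + \left(-8\right)^{2} - -192\right)\right) - 152 = \left(611 + \left(24 + 64 + 192\right)\right) - 152 = \left(611 + 280\right) - 152 = 891 - 152 = 739$)
$b{\left(-415,q \right)} - -4464165 = 739 - -4464165 = 739 + 4464165 = 4464904$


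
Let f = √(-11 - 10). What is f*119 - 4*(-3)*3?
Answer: 36 + 119*I*√21 ≈ 36.0 + 545.33*I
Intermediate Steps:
f = I*√21 (f = √(-21) = I*√21 ≈ 4.5826*I)
f*119 - 4*(-3)*3 = (I*√21)*119 - 4*(-3)*3 = 119*I*√21 + 12*3 = 119*I*√21 + 36 = 36 + 119*I*√21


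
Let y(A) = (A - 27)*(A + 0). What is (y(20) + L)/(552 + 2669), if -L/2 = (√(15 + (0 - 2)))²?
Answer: -166/3221 ≈ -0.051537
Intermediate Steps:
L = -26 (L = -2*(√(15 + (0 - 2)))² = -2*(√(15 - 2))² = -2*(√13)² = -2*13 = -26)
y(A) = A*(-27 + A) (y(A) = (-27 + A)*A = A*(-27 + A))
(y(20) + L)/(552 + 2669) = (20*(-27 + 20) - 26)/(552 + 2669) = (20*(-7) - 26)/3221 = (-140 - 26)*(1/3221) = -166*1/3221 = -166/3221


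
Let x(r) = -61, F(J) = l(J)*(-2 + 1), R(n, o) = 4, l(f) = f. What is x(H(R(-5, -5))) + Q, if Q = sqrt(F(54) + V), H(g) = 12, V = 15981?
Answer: -61 + sqrt(15927) ≈ 65.202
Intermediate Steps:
F(J) = -J (F(J) = J*(-2 + 1) = J*(-1) = -J)
Q = sqrt(15927) (Q = sqrt(-1*54 + 15981) = sqrt(-54 + 15981) = sqrt(15927) ≈ 126.20)
x(H(R(-5, -5))) + Q = -61 + sqrt(15927)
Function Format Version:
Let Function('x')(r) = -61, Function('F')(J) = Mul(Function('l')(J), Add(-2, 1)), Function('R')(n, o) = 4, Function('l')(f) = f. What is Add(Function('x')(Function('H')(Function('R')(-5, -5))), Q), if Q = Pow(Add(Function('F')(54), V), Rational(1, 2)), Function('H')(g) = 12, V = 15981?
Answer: Add(-61, Pow(15927, Rational(1, 2))) ≈ 65.202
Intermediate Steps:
Function('F')(J) = Mul(-1, J) (Function('F')(J) = Mul(J, Add(-2, 1)) = Mul(J, -1) = Mul(-1, J))
Q = Pow(15927, Rational(1, 2)) (Q = Pow(Add(Mul(-1, 54), 15981), Rational(1, 2)) = Pow(Add(-54, 15981), Rational(1, 2)) = Pow(15927, Rational(1, 2)) ≈ 126.20)
Add(Function('x')(Function('H')(Function('R')(-5, -5))), Q) = Add(-61, Pow(15927, Rational(1, 2)))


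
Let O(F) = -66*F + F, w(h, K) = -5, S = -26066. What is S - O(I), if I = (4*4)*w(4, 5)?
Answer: -31266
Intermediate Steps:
I = -80 (I = (4*4)*(-5) = 16*(-5) = -80)
O(F) = -65*F
S - O(I) = -26066 - (-65)*(-80) = -26066 - 1*5200 = -26066 - 5200 = -31266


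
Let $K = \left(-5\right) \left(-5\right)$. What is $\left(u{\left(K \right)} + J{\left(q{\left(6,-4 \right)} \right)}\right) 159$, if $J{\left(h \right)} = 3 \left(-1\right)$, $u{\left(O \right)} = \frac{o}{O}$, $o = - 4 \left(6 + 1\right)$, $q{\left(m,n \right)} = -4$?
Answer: $- \frac{16377}{25} \approx -655.08$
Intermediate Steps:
$K = 25$
$o = -28$ ($o = \left(-4\right) 7 = -28$)
$u{\left(O \right)} = - \frac{28}{O}$
$J{\left(h \right)} = -3$
$\left(u{\left(K \right)} + J{\left(q{\left(6,-4 \right)} \right)}\right) 159 = \left(- \frac{28}{25} - 3\right) 159 = \left(- \frac{103}{25}\right) 159 = - \frac{16377}{25}$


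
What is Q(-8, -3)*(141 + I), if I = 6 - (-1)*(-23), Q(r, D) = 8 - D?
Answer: 1364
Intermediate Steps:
I = -17 (I = 6 - 1*23 = 6 - 23 = -17)
Q(-8, -3)*(141 + I) = (8 - 1*(-3))*(141 - 17) = (8 + 3)*124 = 11*124 = 1364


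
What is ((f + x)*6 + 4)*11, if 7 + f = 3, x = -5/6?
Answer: -275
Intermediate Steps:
x = -⅚ (x = -5*⅙ = -⅚ ≈ -0.83333)
f = -4 (f = -7 + 3 = -4)
((f + x)*6 + 4)*11 = ((-4 - ⅚)*6 + 4)*11 = (-29/6*6 + 4)*11 = (-29 + 4)*11 = -25*11 = -275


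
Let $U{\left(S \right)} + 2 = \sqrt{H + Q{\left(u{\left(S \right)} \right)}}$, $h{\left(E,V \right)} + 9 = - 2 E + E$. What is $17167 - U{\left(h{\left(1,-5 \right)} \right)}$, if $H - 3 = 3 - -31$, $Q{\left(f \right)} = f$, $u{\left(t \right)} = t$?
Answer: $17169 - 3 \sqrt{3} \approx 17164.0$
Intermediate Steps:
$h{\left(E,V \right)} = -9 - E$ ($h{\left(E,V \right)} = -9 + \left(- 2 E + E\right) = -9 - E$)
$H = 37$ ($H = 3 + \left(3 - -31\right) = 3 + \left(3 + 31\right) = 3 + 34 = 37$)
$U{\left(S \right)} = -2 + \sqrt{37 + S}$
$17167 - U{\left(h{\left(1,-5 \right)} \right)} = 17167 - \left(-2 + \sqrt{37 - 10}\right) = 17167 - \left(-2 + \sqrt{27}\right) = 17167 - \left(-2 + 3 \sqrt{3}\right) = 17167 + \left(2 - 3 \sqrt{3}\right) = 17169 - 3 \sqrt{3}$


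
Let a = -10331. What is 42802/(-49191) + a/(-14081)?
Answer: -94502741/692658471 ≈ -0.13643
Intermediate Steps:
42802/(-49191) + a/(-14081) = 42802/(-49191) - 10331/(-14081) = 42802*(-1/49191) - 10331*(-1/14081) = -42802/49191 + 10331/14081 = -94502741/692658471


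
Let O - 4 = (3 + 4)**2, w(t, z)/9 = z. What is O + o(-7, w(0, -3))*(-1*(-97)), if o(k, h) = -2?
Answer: -141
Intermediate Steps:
w(t, z) = 9*z
O = 53 (O = 4 + (3 + 4)**2 = 4 + 7**2 = 4 + 49 = 53)
O + o(-7, w(0, -3))*(-1*(-97)) = 53 - (-2)*(-97) = 53 - 2*97 = 53 - 194 = -141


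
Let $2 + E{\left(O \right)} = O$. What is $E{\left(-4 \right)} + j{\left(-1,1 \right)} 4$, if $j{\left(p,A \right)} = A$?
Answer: $-2$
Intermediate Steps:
$E{\left(O \right)} = -2 + O$
$E{\left(-4 \right)} + j{\left(-1,1 \right)} 4 = \left(-2 - 4\right) + 1 \cdot 4 = -6 + 4 = -2$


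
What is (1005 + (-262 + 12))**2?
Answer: 570025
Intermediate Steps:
(1005 + (-262 + 12))**2 = (1005 - 250)**2 = 755**2 = 570025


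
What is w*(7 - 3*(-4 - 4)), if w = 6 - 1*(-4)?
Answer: 310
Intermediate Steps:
w = 10 (w = 6 + 4 = 10)
w*(7 - 3*(-4 - 4)) = 10*(7 - 3*(-4 - 4)) = 10*(7 - 3*(-8)) = 10*(7 + 24) = 10*31 = 310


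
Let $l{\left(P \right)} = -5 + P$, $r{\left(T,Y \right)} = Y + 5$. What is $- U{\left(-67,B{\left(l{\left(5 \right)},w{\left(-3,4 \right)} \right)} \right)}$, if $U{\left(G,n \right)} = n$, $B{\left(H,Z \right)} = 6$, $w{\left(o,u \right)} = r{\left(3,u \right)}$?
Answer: $-6$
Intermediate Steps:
$r{\left(T,Y \right)} = 5 + Y$
$w{\left(o,u \right)} = 5 + u$
$- U{\left(-67,B{\left(l{\left(5 \right)},w{\left(-3,4 \right)} \right)} \right)} = \left(-1\right) 6 = -6$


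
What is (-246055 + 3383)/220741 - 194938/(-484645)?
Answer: -74578962382/106981021945 ≈ -0.69712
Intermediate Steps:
(-246055 + 3383)/220741 - 194938/(-484645) = -242672*1/220741 - 194938*(-1/484645) = -242672/220741 + 194938/484645 = -74578962382/106981021945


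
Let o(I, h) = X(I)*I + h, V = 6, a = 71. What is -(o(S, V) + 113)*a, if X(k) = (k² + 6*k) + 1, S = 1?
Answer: -9017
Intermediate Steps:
X(k) = 1 + k² + 6*k
o(I, h) = h + I*(1 + I² + 6*I) (o(I, h) = (1 + I² + 6*I)*I + h = I*(1 + I² + 6*I) + h = h + I*(1 + I² + 6*I))
-(o(S, V) + 113)*a = -((6 + 1*(1 + 1² + 6*1)) + 113)*71 = -((6 + 1*(1 + 1 + 6)) + 113)*71 = -((6 + 1*8) + 113)*71 = -((6 + 8) + 113)*71 = -(14 + 113)*71 = -127*71 = -1*9017 = -9017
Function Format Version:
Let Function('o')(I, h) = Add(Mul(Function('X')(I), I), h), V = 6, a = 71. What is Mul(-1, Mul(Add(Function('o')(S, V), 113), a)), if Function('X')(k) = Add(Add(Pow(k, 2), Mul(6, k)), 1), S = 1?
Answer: -9017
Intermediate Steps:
Function('X')(k) = Add(1, Pow(k, 2), Mul(6, k))
Function('o')(I, h) = Add(h, Mul(I, Add(1, Pow(I, 2), Mul(6, I)))) (Function('o')(I, h) = Add(Mul(Add(1, Pow(I, 2), Mul(6, I)), I), h) = Add(Mul(I, Add(1, Pow(I, 2), Mul(6, I))), h) = Add(h, Mul(I, Add(1, Pow(I, 2), Mul(6, I)))))
Mul(-1, Mul(Add(Function('o')(S, V), 113), a)) = Mul(-1, Mul(Add(Add(6, Mul(1, Add(1, Pow(1, 2), Mul(6, 1)))), 113), 71)) = Mul(-1, Mul(Add(Add(6, Mul(1, Add(1, 1, 6))), 113), 71)) = Mul(-1, Mul(Add(Add(6, Mul(1, 8)), 113), 71)) = Mul(-1, Mul(Add(Add(6, 8), 113), 71)) = Mul(-1, Mul(Add(14, 113), 71)) = Mul(-1, Mul(127, 71)) = Mul(-1, 9017) = -9017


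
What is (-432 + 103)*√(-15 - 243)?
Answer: -329*I*√258 ≈ -5284.5*I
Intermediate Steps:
(-432 + 103)*√(-15 - 243) = -329*I*√258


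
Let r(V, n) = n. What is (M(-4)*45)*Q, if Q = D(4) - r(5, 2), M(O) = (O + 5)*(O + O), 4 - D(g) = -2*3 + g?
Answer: -1440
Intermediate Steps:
D(g) = 10 - g (D(g) = 4 - (-2*3 + g) = 4 - (-6 + g) = 4 + (6 - g) = 10 - g)
M(O) = 2*O*(5 + O) (M(O) = (5 + O)*(2*O) = 2*O*(5 + O))
Q = 4 (Q = (10 - 1*4) - 1*2 = (10 - 4) - 2 = 6 - 2 = 4)
(M(-4)*45)*Q = ((2*(-4)*(5 - 4))*45)*4 = ((2*(-4)*1)*45)*4 = -8*45*4 = -360*4 = -1440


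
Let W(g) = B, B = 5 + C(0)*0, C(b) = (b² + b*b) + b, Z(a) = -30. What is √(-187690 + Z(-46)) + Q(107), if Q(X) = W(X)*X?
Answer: 535 + 38*I*√130 ≈ 535.0 + 433.27*I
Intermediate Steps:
C(b) = b + 2*b² (C(b) = (b² + b²) + b = 2*b² + b = b + 2*b²)
B = 5 (B = 5 + (0*(1 + 2*0))*0 = 5 + (0*(1 + 0))*0 = 5 + (0*1)*0 = 5 + 0*0 = 5 + 0 = 5)
W(g) = 5
Q(X) = 5*X
√(-187690 + Z(-46)) + Q(107) = √(-187690 - 30) + 5*107 = √(-187720) + 535 = 38*I*√130 + 535 = 535 + 38*I*√130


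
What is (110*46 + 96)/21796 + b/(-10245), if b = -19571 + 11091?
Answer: 11882665/11165001 ≈ 1.0643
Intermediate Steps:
b = -8480
(110*46 + 96)/21796 + b/(-10245) = (110*46 + 96)/21796 - 8480/(-10245) = (5060 + 96)*(1/21796) - 8480*(-1/10245) = 5156*(1/21796) + 1696/2049 = 1289/5449 + 1696/2049 = 11882665/11165001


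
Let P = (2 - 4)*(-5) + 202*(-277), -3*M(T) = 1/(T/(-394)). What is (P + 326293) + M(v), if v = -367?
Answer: 297653855/1101 ≈ 2.7035e+5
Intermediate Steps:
M(T) = 394/(3*T) (M(T) = -(-394/T)/3 = -(-394)/(3*T) = 394/(3*T))
P = -55944 (P = -2*(-5) - 55954 = 10 - 55954 = -55944)
(P + 326293) + M(v) = (-55944 + 326293) + (394/3)/(-367) = 270349 + (394/3)*(-1/367) = 270349 - 394/1101 = 297653855/1101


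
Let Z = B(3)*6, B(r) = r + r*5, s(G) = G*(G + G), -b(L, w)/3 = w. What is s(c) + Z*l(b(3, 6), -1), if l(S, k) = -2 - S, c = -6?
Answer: 1800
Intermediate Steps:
b(L, w) = -3*w
s(G) = 2*G**2 (s(G) = G*(2*G) = 2*G**2)
B(r) = 6*r (B(r) = r + 5*r = 6*r)
Z = 108 (Z = (6*3)*6 = 18*6 = 108)
s(c) + Z*l(b(3, 6), -1) = 2*(-6)**2 + 108*(-2 - (-3)*6) = 2*36 + 108*(-2 - 1*(-18)) = 72 + 108*(-2 + 18) = 72 + 108*16 = 72 + 1728 = 1800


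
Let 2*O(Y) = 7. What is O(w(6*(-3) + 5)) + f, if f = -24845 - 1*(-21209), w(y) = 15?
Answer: -7265/2 ≈ -3632.5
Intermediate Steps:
O(Y) = 7/2 (O(Y) = (1/2)*7 = 7/2)
f = -3636 (f = -24845 + 21209 = -3636)
O(w(6*(-3) + 5)) + f = 7/2 - 3636 = -7265/2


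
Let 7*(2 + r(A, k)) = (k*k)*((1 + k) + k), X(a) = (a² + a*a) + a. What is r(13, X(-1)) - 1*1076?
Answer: -7543/7 ≈ -1077.6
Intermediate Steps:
X(a) = a + 2*a² (X(a) = (a² + a²) + a = 2*a² + a = a + 2*a²)
r(A, k) = -2 + k²*(1 + 2*k)/7 (r(A, k) = -2 + ((k*k)*((1 + k) + k))/7 = -2 + (k²*(1 + 2*k))/7 = -2 + k²*(1 + 2*k)/7)
r(13, X(-1)) - 1*1076 = (-2 + (-(1 + 2*(-1)))²/7 + 2*(-(1 + 2*(-1)))³/7) - 1*1076 = (-2 + (-(1 - 2))²/7 + 2*(-(1 - 2))³/7) - 1076 = (-2 + (-1*(-1))²/7 + 2*(-1*(-1))³/7) - 1076 = (-2 + (⅐)*1² + (2/7)*1³) - 1076 = (-2 + (⅐)*1 + (2/7)*1) - 1076 = (-2 + ⅐ + 2/7) - 1076 = -11/7 - 1076 = -7543/7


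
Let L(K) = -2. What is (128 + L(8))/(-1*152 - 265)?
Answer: -42/139 ≈ -0.30216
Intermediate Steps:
(128 + L(8))/(-1*152 - 265) = (128 - 2)/(-1*152 - 265) = 126/(-152 - 265) = 126/(-417) = 126*(-1/417) = -42/139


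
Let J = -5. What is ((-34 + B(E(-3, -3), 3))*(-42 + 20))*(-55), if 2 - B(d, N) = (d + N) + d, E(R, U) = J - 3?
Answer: -22990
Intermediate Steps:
E(R, U) = -8 (E(R, U) = -5 - 3 = -8)
B(d, N) = 2 - N - 2*d (B(d, N) = 2 - ((d + N) + d) = 2 - ((N + d) + d) = 2 - (N + 2*d) = 2 + (-N - 2*d) = 2 - N - 2*d)
((-34 + B(E(-3, -3), 3))*(-42 + 20))*(-55) = ((-34 + (2 - 1*3 - 2*(-8)))*(-42 + 20))*(-55) = ((-34 + (2 - 3 + 16))*(-22))*(-55) = ((-34 + 15)*(-22))*(-55) = -19*(-22)*(-55) = 418*(-55) = -22990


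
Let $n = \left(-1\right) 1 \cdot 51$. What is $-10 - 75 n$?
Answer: $3815$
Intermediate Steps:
$n = -51$ ($n = \left(-1\right) 51 = -51$)
$-10 - 75 n = -10 - -3825 = -10 + 3825 = 3815$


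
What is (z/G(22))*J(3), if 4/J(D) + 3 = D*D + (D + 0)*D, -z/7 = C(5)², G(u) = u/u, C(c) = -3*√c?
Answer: -84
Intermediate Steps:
G(u) = 1
z = -315 (z = -7*(-3*√5)² = -7*45 = -315)
J(D) = 4/(-3 + 2*D²) (J(D) = 4/(-3 + (D*D + (D + 0)*D)) = 4/(-3 + (D² + D*D)) = 4/(-3 + (D² + D²)) = 4/(-3 + 2*D²))
(z/G(22))*J(3) = (-315/1)*(4/(-3 + 2*3²)) = (-315*1)*(4/(-3 + 2*9)) = -1260/(-3 + 18) = -1260/15 = -315*4/15 = -84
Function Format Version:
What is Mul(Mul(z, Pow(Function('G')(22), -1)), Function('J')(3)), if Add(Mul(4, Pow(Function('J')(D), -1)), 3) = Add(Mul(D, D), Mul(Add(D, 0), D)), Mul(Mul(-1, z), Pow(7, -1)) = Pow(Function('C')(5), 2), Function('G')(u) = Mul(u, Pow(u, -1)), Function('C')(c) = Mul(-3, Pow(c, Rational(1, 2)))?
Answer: -84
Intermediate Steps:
Function('G')(u) = 1
z = -315 (z = Mul(-7, Pow(Mul(-3, Pow(5, Rational(1, 2))), 2)) = Mul(-7, 45) = -315)
Function('J')(D) = Mul(4, Pow(Add(-3, Mul(2, Pow(D, 2))), -1)) (Function('J')(D) = Mul(4, Pow(Add(-3, Add(Mul(D, D), Mul(Add(D, 0), D))), -1)) = Mul(4, Pow(Add(-3, Add(Pow(D, 2), Mul(D, D))), -1)) = Mul(4, Pow(Add(-3, Add(Pow(D, 2), Pow(D, 2))), -1)) = Mul(4, Pow(Add(-3, Mul(2, Pow(D, 2))), -1)))
Mul(Mul(z, Pow(Function('G')(22), -1)), Function('J')(3)) = Mul(Mul(-315, Pow(1, -1)), Mul(4, Pow(Add(-3, Mul(2, Pow(3, 2))), -1))) = Mul(Mul(-315, 1), Mul(4, Pow(Add(-3, Mul(2, 9)), -1))) = Mul(-315, Mul(4, Pow(Add(-3, 18), -1))) = Mul(-315, Mul(4, Pow(15, -1))) = Mul(-315, Mul(4, Rational(1, 15))) = Mul(-315, Rational(4, 15)) = -84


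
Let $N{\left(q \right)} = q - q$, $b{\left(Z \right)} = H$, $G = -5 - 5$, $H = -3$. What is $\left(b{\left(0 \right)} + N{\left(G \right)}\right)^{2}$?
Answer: $9$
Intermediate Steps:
$G = -10$
$b{\left(Z \right)} = -3$
$N{\left(q \right)} = 0$
$\left(b{\left(0 \right)} + N{\left(G \right)}\right)^{2} = \left(-3 + 0\right)^{2} = \left(-3\right)^{2} = 9$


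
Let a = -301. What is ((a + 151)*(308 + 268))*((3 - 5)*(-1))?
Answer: -172800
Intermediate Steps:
((a + 151)*(308 + 268))*((3 - 5)*(-1)) = ((-301 + 151)*(308 + 268))*((3 - 5)*(-1)) = (-150*576)*(-2*(-1)) = -86400*2 = -172800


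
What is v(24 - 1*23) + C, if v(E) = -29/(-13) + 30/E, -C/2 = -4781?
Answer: 124725/13 ≈ 9594.2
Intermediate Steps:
C = 9562 (C = -2*(-4781) = 9562)
v(E) = 29/13 + 30/E (v(E) = -29*(-1/13) + 30/E = 29/13 + 30/E)
v(24 - 1*23) + C = (29/13 + 30/(24 - 1*23)) + 9562 = (29/13 + 30/(24 - 23)) + 9562 = (29/13 + 30/1) + 9562 = (29/13 + 30*1) + 9562 = (29/13 + 30) + 9562 = 419/13 + 9562 = 124725/13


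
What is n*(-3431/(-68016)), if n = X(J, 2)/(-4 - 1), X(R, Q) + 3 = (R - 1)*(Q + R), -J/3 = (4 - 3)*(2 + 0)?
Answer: -17155/68016 ≈ -0.25222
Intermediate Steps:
J = -6 (J = -3*(4 - 3)*(2 + 0) = -3*2 = -6)
X(R, Q) = -3 + (-1 + R)*(Q + R) (X(R, Q) = -3 + (R - 1)*(Q + R) = -3 + (-1 + R)*(Q + R))
n = -5 (n = (-3 + (-6)**2 - 1*2 - 1*(-6) + 2*(-6))/(-4 - 1) = (-3 + 36 - 2 + 6 - 12)/(-5) = -1/5*25 = -5)
n*(-3431/(-68016)) = -(-17155)/(-68016) = -(-17155)*(-1)/68016 = -5*3431/68016 = -17155/68016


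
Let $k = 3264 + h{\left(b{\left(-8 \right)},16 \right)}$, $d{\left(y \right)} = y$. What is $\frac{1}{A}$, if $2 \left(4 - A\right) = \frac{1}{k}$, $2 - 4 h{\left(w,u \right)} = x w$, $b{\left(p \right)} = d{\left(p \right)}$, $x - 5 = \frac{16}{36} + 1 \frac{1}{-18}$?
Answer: $\frac{58955}{235811} \approx 0.25001$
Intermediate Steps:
$x = \frac{97}{18}$ ($x = 5 + \left(\frac{16}{36} + 1 \frac{1}{-18}\right) = 5 + \left(16 \cdot \frac{1}{36} + 1 \left(- \frac{1}{18}\right)\right) = 5 + \left(\frac{4}{9} - \frac{1}{18}\right) = 5 + \frac{7}{18} = \frac{97}{18} \approx 5.3889$)
$b{\left(p \right)} = p$
$h{\left(w,u \right)} = \frac{1}{2} - \frac{97 w}{72}$ ($h{\left(w,u \right)} = \frac{1}{2} - \frac{\frac{97}{18} w}{4} = \frac{1}{2} - \frac{97 w}{72}$)
$k = \frac{58955}{18}$ ($k = 3264 + \left(\frac{1}{2} - - \frac{97}{9}\right) = 3264 + \left(\frac{1}{2} + \frac{97}{9}\right) = 3264 + \frac{203}{18} = \frac{58955}{18} \approx 3275.3$)
$A = \frac{235811}{58955}$ ($A = 4 - \frac{1}{2 \cdot \frac{58955}{18}} = 4 - \frac{9}{58955} = \frac{235811}{58955} \approx 3.9998$)
$\frac{1}{A} = \frac{1}{\frac{235811}{58955}} = \frac{58955}{235811}$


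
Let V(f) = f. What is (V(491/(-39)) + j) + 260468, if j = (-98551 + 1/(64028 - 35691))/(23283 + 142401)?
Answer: 7948408681883639/30517418802 ≈ 2.6045e+5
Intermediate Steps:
j = -1396319843/2347493754 (j = (-98551 + 1/28337)/165684 = (-98551 + 1/28337)*(1/165684) = -2792639686/28337*1/165684 = -1396319843/2347493754 ≈ -0.59481)
(V(491/(-39)) + j) + 260468 = (491/(-39) - 1396319843/2347493754) + 260468 = (491*(-1/39) - 1396319843/2347493754) + 260468 = (-491/39 - 1396319843/2347493754) + 260468 = -402358635697/30517418802 + 260468 = 7948408681883639/30517418802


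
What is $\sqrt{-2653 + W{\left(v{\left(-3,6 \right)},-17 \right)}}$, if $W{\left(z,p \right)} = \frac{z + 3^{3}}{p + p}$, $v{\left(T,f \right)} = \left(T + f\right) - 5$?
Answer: $\frac{i \sqrt{3067718}}{34} \approx 51.514 i$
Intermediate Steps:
$v{\left(T,f \right)} = -5 + T + f$
$W{\left(z,p \right)} = \frac{27 + z}{2 p}$ ($W{\left(z,p \right)} = \frac{z + 27}{2 p} = \left(27 + z\right) \frac{1}{2 p} = \frac{27 + z}{2 p}$)
$\sqrt{-2653 + W{\left(v{\left(-3,6 \right)},-17 \right)}} = \sqrt{-2653 + \frac{27 - 2}{2 \left(-17\right)}} = \sqrt{-2653 + \frac{1}{2} \left(- \frac{1}{17}\right) \left(27 - 2\right)} = \sqrt{-2653 + \frac{1}{2} \left(- \frac{1}{17}\right) 25} = \sqrt{-2653 - \frac{25}{34}} = \sqrt{- \frac{90227}{34}} = \frac{i \sqrt{3067718}}{34}$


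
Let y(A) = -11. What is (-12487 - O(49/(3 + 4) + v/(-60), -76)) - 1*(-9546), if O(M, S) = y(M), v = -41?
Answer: -2930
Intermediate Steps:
O(M, S) = -11
(-12487 - O(49/(3 + 4) + v/(-60), -76)) - 1*(-9546) = (-12487 - 1*(-11)) - 1*(-9546) = (-12487 + 11) + 9546 = -12476 + 9546 = -2930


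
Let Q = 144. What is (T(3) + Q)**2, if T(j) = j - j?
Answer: 20736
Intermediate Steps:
T(j) = 0
(T(3) + Q)**2 = (0 + 144)**2 = 144**2 = 20736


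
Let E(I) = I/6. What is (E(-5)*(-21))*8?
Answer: 140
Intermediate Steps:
E(I) = I/6 (E(I) = I*(⅙) = I/6)
(E(-5)*(-21))*8 = (((⅙)*(-5))*(-21))*8 = -⅚*(-21)*8 = (35/2)*8 = 140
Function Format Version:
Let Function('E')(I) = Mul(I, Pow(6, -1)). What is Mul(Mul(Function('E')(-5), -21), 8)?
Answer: 140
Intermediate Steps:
Function('E')(I) = Mul(Rational(1, 6), I) (Function('E')(I) = Mul(I, Rational(1, 6)) = Mul(Rational(1, 6), I))
Mul(Mul(Function('E')(-5), -21), 8) = Mul(Mul(Mul(Rational(1, 6), -5), -21), 8) = Mul(Mul(Rational(-5, 6), -21), 8) = Mul(Rational(35, 2), 8) = 140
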